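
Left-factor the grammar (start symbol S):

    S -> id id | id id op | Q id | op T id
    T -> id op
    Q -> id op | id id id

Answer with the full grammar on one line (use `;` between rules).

S -> Q id | op T id | id id S'; T -> id op; Q -> id Q'; S' -> eps | op; Q' -> op | id id

S has alternatives sharing prefix 'id id': factor to S → id id S' with S' → ε | op.
Q has alternatives sharing prefix 'id': factor to Q → id Q' with Q' → op | id id.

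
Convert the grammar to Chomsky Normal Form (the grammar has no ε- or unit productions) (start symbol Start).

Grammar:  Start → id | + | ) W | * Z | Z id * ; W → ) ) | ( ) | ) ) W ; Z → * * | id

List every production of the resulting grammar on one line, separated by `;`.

Introduce a nonterminal for each terminal appearing in a rule of length ≥ 2: X1 → ), X2 → *, X3 → id, X4 → (.
Binarize each right-hand side of length ≥ 3 by chaining fresh nonterminals (Y1, Y2, …): affected rules were Start → Z X3 X2; W → X1 X1 W.

Start → id | + | X1 W | X2 Z | Z Y1; W → X1 X1 | X4 X1 | X1 Y2; Z → X2 X2 | id; X1 → ); X2 → *; X3 → id; X4 → (; Y1 → X3 X2; Y2 → X1 W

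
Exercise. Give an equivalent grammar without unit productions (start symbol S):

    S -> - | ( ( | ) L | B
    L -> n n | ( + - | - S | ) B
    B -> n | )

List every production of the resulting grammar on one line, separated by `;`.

S -> n | ) | - | ( ( | ) L; L -> n n | ( + - | - S | ) B; B -> n | )

Unit pairs: S ⇒* {B}.
For every A with A ⇒* B via unit rules, add B's non-unit alternatives to A; then delete every rule of the form X → Y.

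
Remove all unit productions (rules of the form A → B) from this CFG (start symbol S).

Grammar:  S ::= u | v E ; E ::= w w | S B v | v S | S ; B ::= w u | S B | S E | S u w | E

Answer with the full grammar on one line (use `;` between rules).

Unit pairs: B ⇒* {E, S}; E ⇒* {S}.
For each unit pair (A, B), copy every non-unit production of B to A, then drop all unit productions.

S ::= u | v E; E ::= w w | S B v | v S | u | v E; B ::= w u | S B | S E | S u w | w w | S B v | v S | u | v E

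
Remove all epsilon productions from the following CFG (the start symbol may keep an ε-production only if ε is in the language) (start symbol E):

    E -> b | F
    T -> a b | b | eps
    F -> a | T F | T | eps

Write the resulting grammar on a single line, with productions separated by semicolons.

The nullable symbols are {E, F, T}.
ε ∈ L(G) since E is nullable, so keep E → ε.
Add the nullable-subset variants: F → T F gives T F | T.

E -> b | F | eps; T -> a b | b; F -> a | T F | T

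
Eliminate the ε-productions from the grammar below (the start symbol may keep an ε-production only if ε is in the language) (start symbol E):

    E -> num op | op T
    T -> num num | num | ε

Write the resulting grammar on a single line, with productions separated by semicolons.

E -> num op | op T | op; T -> num num | num

Nullable set = {T}.
ε ∉ L(G), so no ε-production is kept.
Expand every rule over subsets of its nullable positions: E → op T gives op T | op.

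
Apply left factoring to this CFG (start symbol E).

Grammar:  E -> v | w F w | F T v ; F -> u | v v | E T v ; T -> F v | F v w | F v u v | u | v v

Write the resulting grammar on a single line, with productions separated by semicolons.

E -> v | w F w | F T v; F -> u | v v | E T v; T -> u | v v | F v T'; T' -> eps | w | u v

T has alternatives sharing prefix 'F v': factor to T → F v T' with T' → ε | w | u v.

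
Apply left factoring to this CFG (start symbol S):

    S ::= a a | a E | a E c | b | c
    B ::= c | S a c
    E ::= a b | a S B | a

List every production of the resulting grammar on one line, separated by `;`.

S ::= b | c | a S'; B ::= c | S a c; E ::= a E'; S' ::= a | E S''; E' ::= b | S B | ε; S'' ::= ε | c

S has alternatives sharing prefix 'a': factor to S → a S' with S' → a | E | E c.
E has alternatives sharing prefix 'a': factor to E → a E' with E' → b | S B | ε.
S' has alternatives sharing prefix 'E': factor to S' → E S'' with S'' → ε | c.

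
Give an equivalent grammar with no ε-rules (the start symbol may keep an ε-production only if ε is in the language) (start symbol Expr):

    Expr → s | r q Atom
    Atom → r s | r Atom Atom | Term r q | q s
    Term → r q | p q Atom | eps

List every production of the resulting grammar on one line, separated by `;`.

Nullable set = {Term}.
ε ∉ L(G), so no ε-production is kept.
Add the nullable-subset variants: Atom → Term r q gives Term r q | r q.

Expr → s | r q Atom; Atom → r s | r Atom Atom | Term r q | r q | q s; Term → r q | p q Atom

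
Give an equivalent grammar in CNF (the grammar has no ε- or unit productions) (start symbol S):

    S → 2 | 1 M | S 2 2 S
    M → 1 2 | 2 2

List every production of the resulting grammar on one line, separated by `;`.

Introduce a nonterminal for each terminal appearing in a rule of length ≥ 2: X1 → 1, X2 → 2.
Binarize each right-hand side of length ≥ 3 by chaining fresh nonterminals (Y1, Y2, …): affected rules were S → S X2 X2 S.

S → 2 | X1 M | S Y1; M → X1 X2 | X2 X2; X1 → 1; X2 → 2; Y1 → X2 Y2; Y2 → X2 S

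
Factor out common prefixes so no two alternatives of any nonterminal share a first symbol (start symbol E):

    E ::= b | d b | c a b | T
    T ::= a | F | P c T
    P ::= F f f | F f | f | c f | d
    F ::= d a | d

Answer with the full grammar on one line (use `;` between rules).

E ::= b | d b | c a b | T; T ::= a | F | P c T; P ::= f | c f | d | F f P'; F ::= d F'; P' ::= f | ε; F' ::= a | ε

P has alternatives sharing prefix 'F f': factor to P → F f P' with P' → f | ε.
F has alternatives sharing prefix 'd': factor to F → d F' with F' → a | ε.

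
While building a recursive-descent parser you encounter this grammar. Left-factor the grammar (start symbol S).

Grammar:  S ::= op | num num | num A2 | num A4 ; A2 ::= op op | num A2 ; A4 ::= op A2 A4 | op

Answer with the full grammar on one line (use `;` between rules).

S has alternatives sharing prefix 'num': factor to S → num S' with S' → num | A2 | A4.
A4 has alternatives sharing prefix 'op': factor to A4 → op A4' with A4' → A2 A4 | ε.

S ::= op | num S'; A2 ::= op op | num A2; A4 ::= op A4'; S' ::= num | A2 | A4; A4' ::= A2 A4 | ε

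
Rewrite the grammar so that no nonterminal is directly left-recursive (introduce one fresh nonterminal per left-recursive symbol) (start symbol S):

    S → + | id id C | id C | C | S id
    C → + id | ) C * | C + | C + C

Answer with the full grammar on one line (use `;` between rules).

Directly left-recursive nonterminals: S, C.
For S: α = {id}, β = {+, id id C, id C, C}. Rewrite as S → β S' and S' → α S' | ε.
For C: α = {+, + C}, β = {+ id, ) C *}. Rewrite as C → β C' and C' → α C' | ε.

S → + S' | id id C S' | id C S' | C S'; C → + id C' | ) C * C'; S' → id S' | ε; C' → + C' | + C C' | ε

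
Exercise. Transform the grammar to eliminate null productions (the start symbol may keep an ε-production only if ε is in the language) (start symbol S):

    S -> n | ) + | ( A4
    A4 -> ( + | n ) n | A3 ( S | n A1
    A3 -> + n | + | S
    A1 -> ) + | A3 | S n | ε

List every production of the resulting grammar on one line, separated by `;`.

S -> n | ) + | ( A4; A4 -> ( + | n ) n | A3 ( S | n A1 | n; A3 -> + n | + | S; A1 -> ) + | A3 | S n

Nullable nonterminals: {A1}.
ε ∉ L(G), so no ε-production is kept.
Expand every rule over subsets of its nullable positions: A4 → n A1 gives n A1 | n.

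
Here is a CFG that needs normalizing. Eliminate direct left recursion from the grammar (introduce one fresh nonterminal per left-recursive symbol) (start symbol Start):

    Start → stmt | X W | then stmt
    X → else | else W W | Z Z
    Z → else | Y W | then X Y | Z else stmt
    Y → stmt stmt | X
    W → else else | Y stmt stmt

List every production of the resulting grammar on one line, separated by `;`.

Start → stmt | X W | then stmt; X → else | else W W | Z Z; Z → else Z1 | Y W Z1 | then X Y Z1; Y → stmt stmt | X; W → else else | Y stmt stmt; Z1 → else stmt Z1 | ε

Left recursion appears on Z.
For Z: α = {else stmt}, β = {else, Y W, then X Y}. Rewrite as Z → β Z1 and Z1 → α Z1 | ε.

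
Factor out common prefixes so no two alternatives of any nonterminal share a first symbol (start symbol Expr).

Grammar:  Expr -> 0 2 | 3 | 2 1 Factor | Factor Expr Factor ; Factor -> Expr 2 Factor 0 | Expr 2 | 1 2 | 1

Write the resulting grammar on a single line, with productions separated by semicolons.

Expr -> 0 2 | 3 | 2 1 Factor | Factor Expr Factor; Factor -> Expr 2 Factor1 | 1 Factor2; Factor1 -> Factor 0 | ε; Factor2 -> 2 | ε

Factor has alternatives sharing prefix 'Expr 2': factor to Factor → Expr 2 Factor1 with Factor1 → Factor 0 | ε.
Factor has alternatives sharing prefix '1': factor to Factor → 1 Factor2 with Factor2 → 2 | ε.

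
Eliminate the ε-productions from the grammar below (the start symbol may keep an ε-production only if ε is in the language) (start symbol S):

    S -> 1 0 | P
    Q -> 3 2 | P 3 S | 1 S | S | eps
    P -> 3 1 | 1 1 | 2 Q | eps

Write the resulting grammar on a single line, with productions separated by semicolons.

The nullable symbols are {P, Q, S}.
ε ∈ L(G) since S is nullable, so keep S → ε.
Add the nullable-subset variants: Q → P 3 S gives P 3 S | P 3 | 3 S | 3. Q → 1 S gives 1 S | 1. P → 2 Q gives 2 Q | 2.

S -> 1 0 | P | eps; Q -> 3 2 | P 3 S | P 3 | 3 S | 3 | 1 S | 1 | S; P -> 3 1 | 1 1 | 2 Q | 2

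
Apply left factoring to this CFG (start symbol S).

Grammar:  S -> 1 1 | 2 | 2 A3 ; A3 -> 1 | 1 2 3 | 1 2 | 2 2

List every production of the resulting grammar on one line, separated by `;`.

S -> 1 1 | 2 S'; A3 -> 2 2 | 1 A3'; S' -> ε | A3; A3' -> ε | 2 A3''; A3'' -> 3 | ε

S has alternatives sharing prefix '2': factor to S → 2 S' with S' → ε | A3.
A3 has alternatives sharing prefix '1': factor to A3 → 1 A3' with A3' → ε | 2 3 | 2.
A3' has alternatives sharing prefix '2': factor to A3' → 2 A3'' with A3'' → 3 | ε.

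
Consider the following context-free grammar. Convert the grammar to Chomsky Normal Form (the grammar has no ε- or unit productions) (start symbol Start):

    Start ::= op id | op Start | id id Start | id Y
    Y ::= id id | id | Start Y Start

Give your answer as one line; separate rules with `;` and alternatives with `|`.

Introduce a nonterminal for each terminal appearing in a rule of length ≥ 2: X1 → op, X2 → id.
Binarize each right-hand side of length ≥ 3 by chaining fresh nonterminals (Y1, Y2, …): affected rules were Start → X2 X2 Start; Y → Start Y Start.

Start ::= X1 X2 | X1 Start | X2 Y1 | X2 Y; Y ::= X2 X2 | id | Start Y2; X1 ::= op; X2 ::= id; Y1 ::= X2 Start; Y2 ::= Y Start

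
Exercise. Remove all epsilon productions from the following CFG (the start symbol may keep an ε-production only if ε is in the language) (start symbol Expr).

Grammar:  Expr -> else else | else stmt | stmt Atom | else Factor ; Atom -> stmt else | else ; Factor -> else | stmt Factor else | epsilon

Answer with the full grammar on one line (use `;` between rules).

Nullable set = {Factor}.
ε ∉ L(G), so no ε-production is kept.
For each production, add variants omitting each subset of nullable occurrences: Expr → else Factor gives else Factor | else. Factor → stmt Factor else gives stmt Factor else | stmt else.

Expr -> else else | else stmt | stmt Atom | else Factor | else; Atom -> stmt else | else; Factor -> else | stmt Factor else | stmt else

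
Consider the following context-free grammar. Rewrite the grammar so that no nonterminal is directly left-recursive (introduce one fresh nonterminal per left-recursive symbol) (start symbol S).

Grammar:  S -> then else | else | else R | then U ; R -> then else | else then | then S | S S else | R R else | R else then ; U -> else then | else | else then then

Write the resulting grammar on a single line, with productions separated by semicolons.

R is directly left-recursive.
For R: α = {R else, else then}, β = {then else, else then, then S, S S else}. Rewrite as R → β R' and R' → α R' | ε.

S -> then else | else | else R | then U; R -> then else R' | else then R' | then S R' | S S else R'; U -> else then | else | else then then; R' -> R else R' | else then R' | eps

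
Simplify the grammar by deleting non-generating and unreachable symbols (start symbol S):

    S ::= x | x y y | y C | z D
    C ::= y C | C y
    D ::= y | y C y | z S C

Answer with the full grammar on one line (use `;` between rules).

Generating nonterminals: {D, S}.
Reachable from S after that: {D, S}.
Removed useless symbols: {C} and every production mentioning them.

S ::= x | x y y | z D; D ::= y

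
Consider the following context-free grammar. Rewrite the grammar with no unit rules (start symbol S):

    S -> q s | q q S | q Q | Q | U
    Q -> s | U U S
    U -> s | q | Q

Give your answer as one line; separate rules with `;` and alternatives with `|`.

S -> s | q | q s | q q S | q Q | U U S; Q -> s | U U S; U -> s | q | U U S

Unit pairs: S ⇒* {Q, U}; U ⇒* {Q}.
Replace each nonterminal's rules with the union of the non-unit rules of every nonterminal it unit-derives.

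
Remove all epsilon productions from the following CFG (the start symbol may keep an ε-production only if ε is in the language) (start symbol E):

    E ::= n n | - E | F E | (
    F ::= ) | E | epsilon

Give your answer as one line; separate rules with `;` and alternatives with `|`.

E ::= n n | - E | F E | (; F ::= ) | E

Nullable nonterminals: {F}.
ε ∉ L(G), so no ε-production is kept.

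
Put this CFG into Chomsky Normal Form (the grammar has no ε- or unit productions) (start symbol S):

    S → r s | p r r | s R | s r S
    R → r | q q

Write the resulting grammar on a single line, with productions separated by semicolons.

Introduce a nonterminal for each terminal appearing in a rule of length ≥ 2: X1 → r, X2 → s, X3 → p, X4 → q.
Binarize each right-hand side of length ≥ 3 by chaining fresh nonterminals (Y1, Y2, …): affected rules were S → X3 X1 X1; S → X2 X1 S.

S → X1 X2 | X3 Y1 | X2 R | X2 Y2; R → r | X4 X4; X1 → r; X2 → s; X3 → p; X4 → q; Y1 → X1 X1; Y2 → X1 S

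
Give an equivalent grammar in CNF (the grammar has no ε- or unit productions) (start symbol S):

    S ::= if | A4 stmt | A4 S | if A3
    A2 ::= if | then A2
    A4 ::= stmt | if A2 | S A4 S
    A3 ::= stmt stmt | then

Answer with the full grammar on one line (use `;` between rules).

Introduce a nonterminal for each terminal appearing in a rule of length ≥ 2: X1 → stmt, X2 → if, X3 → then.
Binarize each right-hand side of length ≥ 3 by chaining fresh nonterminals (Y1, Y2, …): affected rules were A4 → S A4 S.

S ::= if | A4 X1 | A4 S | X2 A3; A2 ::= if | X3 A2; A4 ::= stmt | X2 A2 | S Y1; A3 ::= X1 X1 | then; X1 ::= stmt; X2 ::= if; X3 ::= then; Y1 ::= A4 S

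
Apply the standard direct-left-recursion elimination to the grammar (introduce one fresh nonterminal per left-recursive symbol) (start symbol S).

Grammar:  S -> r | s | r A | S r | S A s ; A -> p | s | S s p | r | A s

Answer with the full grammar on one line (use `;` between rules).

S -> r S' | s S' | r A S'; A -> p A' | s A' | S s p A' | r A'; S' -> r S' | A s S' | ε; A' -> s A' | ε

Directly left-recursive nonterminals: S, A.
For S: α = {r, A s}, β = {r, s, r A}. Rewrite as S → β S' and S' → α S' | ε.
For A: α = {s}, β = {p, s, S s p, r}. Rewrite as A → β A' and A' → α A' | ε.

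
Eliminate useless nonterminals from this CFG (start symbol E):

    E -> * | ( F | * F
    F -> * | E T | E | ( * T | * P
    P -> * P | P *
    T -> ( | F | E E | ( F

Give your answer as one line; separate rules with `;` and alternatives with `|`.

Generating nonterminals: {E, F, T}.
Reachable from E after that: {E, F, T}.
Removed useless symbols: {P} and every production mentioning them.

E -> * | ( F | * F; F -> * | E T | E | ( * T; T -> ( | F | E E | ( F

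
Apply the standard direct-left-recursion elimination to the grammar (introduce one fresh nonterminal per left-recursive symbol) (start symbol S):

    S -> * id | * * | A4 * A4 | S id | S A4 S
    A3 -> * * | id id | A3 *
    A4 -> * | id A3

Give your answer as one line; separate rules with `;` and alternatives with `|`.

S, A3 are directly left-recursive.
For S: α = {id, A4 S}, β = {* id, * *, A4 * A4}. Rewrite as S → β S' and S' → α S' | ε.
For A3: α = {*}, β = {* *, id id}. Rewrite as A3 → β A3' and A3' → α A3' | ε.

S -> * id S' | * * S' | A4 * A4 S'; A3 -> * * A3' | id id A3'; A4 -> * | id A3; S' -> id S' | A4 S S' | ε; A3' -> * A3' | ε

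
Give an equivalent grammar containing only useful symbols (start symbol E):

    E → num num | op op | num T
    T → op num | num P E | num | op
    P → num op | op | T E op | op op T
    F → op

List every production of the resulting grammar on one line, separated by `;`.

Generating nonterminals: {E, F, P, T}.
Reachable from E after that: {E, P, T}.
Removed useless symbols: {F} and every production mentioning them.

E → num num | op op | num T; T → op num | num P E | num | op; P → num op | op | T E op | op op T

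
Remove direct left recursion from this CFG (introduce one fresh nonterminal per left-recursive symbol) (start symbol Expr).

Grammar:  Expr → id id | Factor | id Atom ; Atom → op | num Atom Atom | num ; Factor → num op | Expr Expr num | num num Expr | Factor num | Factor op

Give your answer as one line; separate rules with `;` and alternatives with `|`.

Factor is directly left-recursive.
For Factor: α = {num, op}, β = {num op, Expr Expr num, num num Expr}. Rewrite as Factor → β Factor1 and Factor1 → α Factor1 | ε.

Expr → id id | Factor | id Atom; Atom → op | num Atom Atom | num; Factor → num op Factor1 | Expr Expr num Factor1 | num num Expr Factor1; Factor1 → num Factor1 | op Factor1 | ε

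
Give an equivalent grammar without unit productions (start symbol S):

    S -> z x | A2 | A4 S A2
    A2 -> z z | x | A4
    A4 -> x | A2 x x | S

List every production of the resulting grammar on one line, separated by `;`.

S -> x | A2 x x | z z | z x | A4 S A2; A2 -> x | A2 x x | z z | z x | A4 S A2; A4 -> x | A2 x x | z z | z x | A4 S A2

Unit pairs: A2 ⇒* {A4, S}; A4 ⇒* {A2, S}; S ⇒* {A2, A4}.
Replace each nonterminal's rules with the union of the non-unit rules of every nonterminal it unit-derives.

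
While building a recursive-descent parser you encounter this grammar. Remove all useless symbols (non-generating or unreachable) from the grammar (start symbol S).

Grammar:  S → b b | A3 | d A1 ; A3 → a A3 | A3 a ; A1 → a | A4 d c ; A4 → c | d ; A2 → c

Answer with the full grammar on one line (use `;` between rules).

S → b b | d A1; A1 → a | A4 d c; A4 → c | d

Generating nonterminals: {A1, A2, A4, S}.
Reachable from S after that: {A1, A4, S}.
Removed useless symbols: {A2, A3} and every production mentioning them.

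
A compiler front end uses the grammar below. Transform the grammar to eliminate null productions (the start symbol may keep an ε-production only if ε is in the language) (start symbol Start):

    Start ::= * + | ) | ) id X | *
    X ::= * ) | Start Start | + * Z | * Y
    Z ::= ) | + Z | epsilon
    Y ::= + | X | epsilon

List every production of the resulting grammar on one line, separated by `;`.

Nullable set = {Y, Z}.
ε ∉ L(G), so no ε-production is kept.
For each production, add variants omitting each subset of nullable occurrences: X → + * Z gives + * Z | + *. X → * Y gives * Y | *. Z → + Z gives + Z | +.

Start ::= * + | ) | ) id X | *; X ::= * ) | Start Start | + * Z | + * | * Y | *; Z ::= ) | + Z | +; Y ::= + | X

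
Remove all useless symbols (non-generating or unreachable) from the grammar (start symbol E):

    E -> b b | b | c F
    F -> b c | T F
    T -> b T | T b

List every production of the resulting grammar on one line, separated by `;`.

Generating nonterminals: {E, F}.
Reachable from E after that: {E, F}.
Removed useless symbols: {T} and every production mentioning them.

E -> b b | b | c F; F -> b c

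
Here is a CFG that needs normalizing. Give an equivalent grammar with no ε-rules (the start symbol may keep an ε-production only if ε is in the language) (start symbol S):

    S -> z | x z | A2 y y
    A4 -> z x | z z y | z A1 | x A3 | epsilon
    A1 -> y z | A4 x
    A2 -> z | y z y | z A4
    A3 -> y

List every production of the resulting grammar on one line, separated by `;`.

S -> z | x z | A2 y y; A4 -> z x | z z y | z A1 | x A3; A1 -> y z | A4 x | x; A2 -> z | y z y | z A4; A3 -> y

The nullable symbols are {A4}.
ε ∉ L(G), so no ε-production is kept.
For each production, add variants omitting each subset of nullable occurrences: A1 → A4 x gives A4 x | x.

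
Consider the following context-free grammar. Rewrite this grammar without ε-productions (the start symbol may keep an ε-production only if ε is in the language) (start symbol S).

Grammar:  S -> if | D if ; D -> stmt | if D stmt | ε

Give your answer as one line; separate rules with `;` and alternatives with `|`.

The nullable symbols are {D}.
ε ∉ L(G), so no ε-production is kept.
Expand every rule over subsets of its nullable positions: D → if D stmt gives if D stmt | if stmt.

S -> if | D if; D -> stmt | if D stmt | if stmt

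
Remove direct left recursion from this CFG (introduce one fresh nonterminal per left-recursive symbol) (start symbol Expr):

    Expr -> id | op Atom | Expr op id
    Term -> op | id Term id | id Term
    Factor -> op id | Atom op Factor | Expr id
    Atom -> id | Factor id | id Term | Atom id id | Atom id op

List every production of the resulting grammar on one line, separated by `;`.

Expr -> id Expr1 | op Atom Expr1; Term -> op | id Term id | id Term; Factor -> op id | Atom op Factor | Expr id; Atom -> id Atom1 | Factor id Atom1 | id Term Atom1; Expr1 -> op id Expr1 | eps; Atom1 -> id id Atom1 | id op Atom1 | eps

Expr, Atom are directly left-recursive.
For Expr: α = {op id}, β = {id, op Atom}. Rewrite as Expr → β Expr1 and Expr1 → α Expr1 | ε.
For Atom: α = {id id, id op}, β = {id, Factor id, id Term}. Rewrite as Atom → β Atom1 and Atom1 → α Atom1 | ε.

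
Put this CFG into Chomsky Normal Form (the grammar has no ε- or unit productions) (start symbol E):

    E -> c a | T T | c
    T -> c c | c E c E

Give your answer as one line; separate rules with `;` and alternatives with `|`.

Introduce a nonterminal for each terminal appearing in a rule of length ≥ 2: X1 → c, X2 → a.
Binarize each right-hand side of length ≥ 3 by chaining fresh nonterminals (Y1, Y2, …): affected rules were T → X1 E X1 E.

E -> X1 X2 | T T | c; T -> X1 X1 | X1 Y1; X1 -> c; X2 -> a; Y1 -> E Y2; Y2 -> X1 E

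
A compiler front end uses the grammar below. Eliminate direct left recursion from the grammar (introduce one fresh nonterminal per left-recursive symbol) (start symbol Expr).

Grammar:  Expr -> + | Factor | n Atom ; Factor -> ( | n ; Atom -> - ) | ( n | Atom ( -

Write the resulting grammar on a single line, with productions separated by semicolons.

Left recursion appears on Atom.
For Atom: α = {( -}, β = {- ), ( n}. Rewrite as Atom → β Atom1 and Atom1 → α Atom1 | ε.

Expr -> + | Factor | n Atom; Factor -> ( | n; Atom -> - ) Atom1 | ( n Atom1; Atom1 -> ( - Atom1 | epsilon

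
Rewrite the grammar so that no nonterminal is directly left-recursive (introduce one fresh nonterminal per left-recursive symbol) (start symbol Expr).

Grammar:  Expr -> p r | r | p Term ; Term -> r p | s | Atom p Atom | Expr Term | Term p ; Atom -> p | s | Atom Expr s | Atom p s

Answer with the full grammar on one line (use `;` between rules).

Expr -> p r | r | p Term; Term -> r p Term1 | s Term1 | Atom p Atom Term1 | Expr Term Term1; Atom -> p Atom1 | s Atom1; Term1 -> p Term1 | ε; Atom1 -> Expr s Atom1 | p s Atom1 | ε

Term, Atom are directly left-recursive.
For Term: α = {p}, β = {r p, s, Atom p Atom, Expr Term}. Rewrite as Term → β Term1 and Term1 → α Term1 | ε.
For Atom: α = {Expr s, p s}, β = {p, s}. Rewrite as Atom → β Atom1 and Atom1 → α Atom1 | ε.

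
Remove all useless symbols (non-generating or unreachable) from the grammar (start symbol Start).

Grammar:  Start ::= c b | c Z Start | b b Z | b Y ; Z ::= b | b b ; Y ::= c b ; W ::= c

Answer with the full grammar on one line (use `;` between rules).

Start ::= c b | c Z Start | b b Z | b Y; Z ::= b | b b; Y ::= c b

Generating nonterminals: {Start, W, Y, Z}.
Reachable from Start after that: {Start, Y, Z}.
Removed useless symbols: {W} and every production mentioning them.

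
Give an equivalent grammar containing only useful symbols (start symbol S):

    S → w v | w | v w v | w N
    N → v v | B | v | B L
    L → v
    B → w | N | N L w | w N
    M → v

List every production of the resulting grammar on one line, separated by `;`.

S → w v | w | v w v | w N; N → v v | B | v | B L; L → v; B → w | N | N L w | w N

Generating nonterminals: {B, L, M, N, S}.
Reachable from S after that: {B, L, N, S}.
Removed useless symbols: {M} and every production mentioning them.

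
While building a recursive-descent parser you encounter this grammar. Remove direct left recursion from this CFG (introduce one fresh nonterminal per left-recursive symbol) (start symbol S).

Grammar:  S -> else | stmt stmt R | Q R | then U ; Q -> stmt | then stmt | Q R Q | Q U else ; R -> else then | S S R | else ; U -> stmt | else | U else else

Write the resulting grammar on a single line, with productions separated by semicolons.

S -> else | stmt stmt R | Q R | then U; Q -> stmt Q' | then stmt Q'; R -> else then | S S R | else; U -> stmt U' | else U'; Q' -> R Q Q' | U else Q' | eps; U' -> else else U' | eps

Left recursion appears on Q, U.
For Q: α = {R Q, U else}, β = {stmt, then stmt}. Rewrite as Q → β Q' and Q' → α Q' | ε.
For U: α = {else else}, β = {stmt, else}. Rewrite as U → β U' and U' → α U' | ε.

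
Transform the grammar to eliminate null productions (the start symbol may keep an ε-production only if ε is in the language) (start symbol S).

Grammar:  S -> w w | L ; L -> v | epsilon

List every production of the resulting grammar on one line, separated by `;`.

S -> w w | L | epsilon; L -> v

Nullable nonterminals: {L, S}.
ε ∈ L(G) since S is nullable, so keep S → ε.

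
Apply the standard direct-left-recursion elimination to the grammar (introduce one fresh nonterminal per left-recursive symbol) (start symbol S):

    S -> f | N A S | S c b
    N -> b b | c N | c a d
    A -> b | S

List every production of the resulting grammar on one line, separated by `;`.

S is directly left-recursive.
For S: α = {c b}, β = {f, N A S}. Rewrite as S → β S' and S' → α S' | ε.

S -> f S' | N A S S'; N -> b b | c N | c a d; A -> b | S; S' -> c b S' | ε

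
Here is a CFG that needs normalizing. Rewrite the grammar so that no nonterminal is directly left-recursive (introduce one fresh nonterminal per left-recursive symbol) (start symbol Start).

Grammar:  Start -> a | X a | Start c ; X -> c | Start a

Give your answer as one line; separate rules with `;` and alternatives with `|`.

Left recursion appears on Start.
For Start: α = {c}, β = {a, X a}. Rewrite as Start → β Start1 and Start1 → α Start1 | ε.

Start -> a Start1 | X a Start1; X -> c | Start a; Start1 -> c Start1 | ε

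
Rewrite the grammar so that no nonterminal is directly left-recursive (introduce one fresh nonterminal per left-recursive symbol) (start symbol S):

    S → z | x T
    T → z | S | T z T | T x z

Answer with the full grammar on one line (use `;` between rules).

T is directly left-recursive.
For T: α = {z T, x z}, β = {z, S}. Rewrite as T → β T' and T' → α T' | ε.

S → z | x T; T → z T' | S T'; T' → z T T' | x z T' | ε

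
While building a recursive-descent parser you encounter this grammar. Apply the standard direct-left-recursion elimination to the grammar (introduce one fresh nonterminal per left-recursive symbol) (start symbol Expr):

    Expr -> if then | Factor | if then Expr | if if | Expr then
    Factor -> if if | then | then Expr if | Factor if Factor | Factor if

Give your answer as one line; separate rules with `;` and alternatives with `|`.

Directly left-recursive nonterminals: Expr, Factor.
For Expr: α = {then}, β = {if then, Factor, if then Expr, if if}. Rewrite as Expr → β Expr1 and Expr1 → α Expr1 | ε.
For Factor: α = {if Factor, if}, β = {if if, then, then Expr if}. Rewrite as Factor → β Factor1 and Factor1 → α Factor1 | ε.

Expr -> if then Expr1 | Factor Expr1 | if then Expr Expr1 | if if Expr1; Factor -> if if Factor1 | then Factor1 | then Expr if Factor1; Expr1 -> then Expr1 | eps; Factor1 -> if Factor Factor1 | if Factor1 | eps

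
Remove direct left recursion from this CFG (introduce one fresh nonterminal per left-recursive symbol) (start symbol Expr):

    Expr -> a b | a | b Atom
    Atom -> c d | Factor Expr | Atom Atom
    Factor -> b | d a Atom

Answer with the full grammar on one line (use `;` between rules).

Atom is directly left-recursive.
For Atom: α = {Atom}, β = {c d, Factor Expr}. Rewrite as Atom → β Atom1 and Atom1 → α Atom1 | ε.

Expr -> a b | a | b Atom; Atom -> c d Atom1 | Factor Expr Atom1; Factor -> b | d a Atom; Atom1 -> Atom Atom1 | eps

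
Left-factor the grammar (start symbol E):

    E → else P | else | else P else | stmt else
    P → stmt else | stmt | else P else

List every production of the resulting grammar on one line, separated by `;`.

E has alternatives sharing prefix 'else': factor to E → else E' with E' → P | ε | P else.
P has alternatives sharing prefix 'stmt': factor to P → stmt P' with P' → else | ε.
E' has alternatives sharing prefix 'P': factor to E' → P E'' with E'' → ε | else.

E → stmt else | else E'; P → else P else | stmt P'; E' → ε | P E''; P' → else | ε; E'' → ε | else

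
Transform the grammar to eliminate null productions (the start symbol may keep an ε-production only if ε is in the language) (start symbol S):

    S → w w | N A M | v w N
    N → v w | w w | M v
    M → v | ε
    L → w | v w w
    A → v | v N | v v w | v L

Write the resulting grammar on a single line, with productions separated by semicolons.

The nullable symbols are {M}.
ε ∉ L(G), so no ε-production is kept.
Add the nullable-subset variants: S → N A M gives N A M | N A. N → M v gives M v | v.

S → w w | N A M | N A | v w N; N → v w | w w | M v | v; M → v; L → w | v w w; A → v | v N | v v w | v L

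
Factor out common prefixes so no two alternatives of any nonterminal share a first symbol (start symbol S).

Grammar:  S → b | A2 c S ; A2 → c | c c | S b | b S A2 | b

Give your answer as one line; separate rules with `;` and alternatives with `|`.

S → b | A2 c S; A2 → S b | c A2' | b A2''; A2' → ε | c; A2'' → S A2 | ε

A2 has alternatives sharing prefix 'c': factor to A2 → c A2' with A2' → ε | c.
A2 has alternatives sharing prefix 'b': factor to A2 → b A2'' with A2'' → S A2 | ε.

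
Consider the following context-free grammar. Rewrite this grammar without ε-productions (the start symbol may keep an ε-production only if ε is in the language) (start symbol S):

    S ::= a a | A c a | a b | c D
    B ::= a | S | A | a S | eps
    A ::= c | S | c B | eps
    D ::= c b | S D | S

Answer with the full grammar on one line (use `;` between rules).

Nullable set = {A, B}.
ε ∉ L(G), so no ε-production is kept.
Expand every rule over subsets of its nullable positions: S → A c a gives A c a | c a.

S ::= a a | A c a | c a | a b | c D; B ::= a | S | A | a S; A ::= c | S | c B; D ::= c b | S D | S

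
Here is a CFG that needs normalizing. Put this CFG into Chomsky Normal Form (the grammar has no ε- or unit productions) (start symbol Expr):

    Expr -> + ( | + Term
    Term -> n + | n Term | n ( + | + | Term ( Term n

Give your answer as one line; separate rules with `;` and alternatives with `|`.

Expr -> X1 X2 | X1 Term; Term -> X3 X1 | X3 Term | X3 Y1 | + | Term Y2; X1 -> +; X2 -> (; X3 -> n; Y1 -> X2 X1; Y2 -> X2 Y3; Y3 -> Term X3

Introduce a nonterminal for each terminal appearing in a rule of length ≥ 2: X1 → +, X2 → (, X3 → n.
Binarize each right-hand side of length ≥ 3 by chaining fresh nonterminals (Y1, Y2, …): affected rules were Term → X3 X2 X1; Term → Term X2 Term X3.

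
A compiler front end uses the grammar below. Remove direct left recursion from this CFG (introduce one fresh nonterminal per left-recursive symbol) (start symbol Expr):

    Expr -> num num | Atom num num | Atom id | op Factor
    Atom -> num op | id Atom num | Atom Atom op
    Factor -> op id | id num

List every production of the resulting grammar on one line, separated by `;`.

Directly left-recursive nonterminal: Atom.
For Atom: α = {Atom op}, β = {num op, id Atom num}. Rewrite as Atom → β Atom1 and Atom1 → α Atom1 | ε.

Expr -> num num | Atom num num | Atom id | op Factor; Atom -> num op Atom1 | id Atom num Atom1; Factor -> op id | id num; Atom1 -> Atom op Atom1 | ε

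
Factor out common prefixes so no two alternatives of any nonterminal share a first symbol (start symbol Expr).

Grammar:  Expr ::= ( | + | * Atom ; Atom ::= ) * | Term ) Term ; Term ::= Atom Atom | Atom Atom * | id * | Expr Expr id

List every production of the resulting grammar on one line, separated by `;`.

Expr ::= ( | + | * Atom; Atom ::= ) * | Term ) Term; Term ::= id * | Expr Expr id | Atom Atom Term1; Term1 ::= ε | *

Term has alternatives sharing prefix 'Atom Atom': factor to Term → Atom Atom Term1 with Term1 → ε | *.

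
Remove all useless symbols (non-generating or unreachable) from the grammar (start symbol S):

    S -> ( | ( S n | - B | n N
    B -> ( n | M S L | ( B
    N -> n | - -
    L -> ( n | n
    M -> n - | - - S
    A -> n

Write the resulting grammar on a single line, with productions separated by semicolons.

S -> ( | ( S n | - B | n N; B -> ( n | M S L | ( B; N -> n | - -; L -> ( n | n; M -> n - | - - S

Generating nonterminals: {A, B, L, M, N, S}.
Reachable from S after that: {B, L, M, N, S}.
Removed useless symbols: {A} and every production mentioning them.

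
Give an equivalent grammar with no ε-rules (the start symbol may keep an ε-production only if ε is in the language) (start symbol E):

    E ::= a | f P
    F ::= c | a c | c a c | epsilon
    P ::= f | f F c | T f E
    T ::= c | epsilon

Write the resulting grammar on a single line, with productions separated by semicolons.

E ::= a | f P; F ::= c | a c | c a c; P ::= f | f F c | f c | T f E | f E; T ::= c

The nullable symbols are {F, T}.
ε ∉ L(G), so no ε-production is kept.
Expand every rule over subsets of its nullable positions: P → f F c gives f F c | f c. P → T f E gives T f E | f E.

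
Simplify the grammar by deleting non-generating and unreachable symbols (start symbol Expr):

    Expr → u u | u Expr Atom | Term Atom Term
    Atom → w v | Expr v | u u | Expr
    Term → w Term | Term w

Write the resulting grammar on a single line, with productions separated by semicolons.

Generating nonterminals: {Atom, Expr}.
Reachable from Expr after that: {Atom, Expr}.
Removed useless symbols: {Term} and every production mentioning them.

Expr → u u | u Expr Atom; Atom → w v | Expr v | u u | Expr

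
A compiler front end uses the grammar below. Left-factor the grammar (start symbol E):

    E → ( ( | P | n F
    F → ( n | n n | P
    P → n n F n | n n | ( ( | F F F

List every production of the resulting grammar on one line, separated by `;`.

E → ( ( | P | n F; F → ( n | n n | P; P → ( ( | F F F | n n P'; P' → F n | ε

P has alternatives sharing prefix 'n n': factor to P → n n P' with P' → F n | ε.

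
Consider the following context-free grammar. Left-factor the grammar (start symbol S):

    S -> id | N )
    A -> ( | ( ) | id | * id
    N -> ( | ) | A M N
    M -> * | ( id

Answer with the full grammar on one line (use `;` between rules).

A has alternatives sharing prefix '(': factor to A → ( A' with A' → ε | ).

S -> id | N ); A -> id | * id | ( A'; N -> ( | ) | A M N; M -> * | ( id; A' -> ε | )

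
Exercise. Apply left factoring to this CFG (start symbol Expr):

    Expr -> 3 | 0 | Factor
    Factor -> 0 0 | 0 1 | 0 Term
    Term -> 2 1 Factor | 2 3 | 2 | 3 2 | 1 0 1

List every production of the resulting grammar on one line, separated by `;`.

Factor has alternatives sharing prefix '0': factor to Factor → 0 Factor1 with Factor1 → 0 | 1 | Term.
Term has alternatives sharing prefix '2': factor to Term → 2 Term1 with Term1 → 1 Factor | 3 | ε.

Expr -> 3 | 0 | Factor; Factor -> 0 Factor1; Term -> 3 2 | 1 0 1 | 2 Term1; Factor1 -> 0 | 1 | Term; Term1 -> 1 Factor | 3 | epsilon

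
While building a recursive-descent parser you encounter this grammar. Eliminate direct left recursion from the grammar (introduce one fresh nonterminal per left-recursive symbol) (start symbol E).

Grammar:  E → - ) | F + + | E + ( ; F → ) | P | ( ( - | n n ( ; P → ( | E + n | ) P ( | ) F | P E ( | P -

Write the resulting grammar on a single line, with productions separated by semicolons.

E → - ) E' | F + + E'; F → ) | P | ( ( - | n n (; P → ( P' | E + n P' | ) P ( P' | ) F P'; E' → + ( E' | ε; P' → E ( P' | - P' | ε

Left recursion appears on E, P.
For E: α = {+ (}, β = {- ), F + +}. Rewrite as E → β E' and E' → α E' | ε.
For P: α = {E (, -}, β = {(, E + n, ) P (, ) F}. Rewrite as P → β P' and P' → α P' | ε.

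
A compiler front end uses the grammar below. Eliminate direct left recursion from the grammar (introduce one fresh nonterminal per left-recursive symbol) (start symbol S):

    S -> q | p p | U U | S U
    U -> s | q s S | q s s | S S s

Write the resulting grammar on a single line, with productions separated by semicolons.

Left recursion appears on S.
For S: α = {U}, β = {q, p p, U U}. Rewrite as S → β S' and S' → α S' | ε.

S -> q S' | p p S' | U U S'; U -> s | q s S | q s s | S S s; S' -> U S' | ε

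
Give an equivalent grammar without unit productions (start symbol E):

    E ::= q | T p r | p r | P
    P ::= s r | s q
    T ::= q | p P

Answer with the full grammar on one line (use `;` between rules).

Unit pairs: E ⇒* {P}.
For every A with A ⇒* B via unit rules, add B's non-unit alternatives to A; then delete every rule of the form X → Y.

E ::= q | T p r | p r | s r | s q; P ::= s r | s q; T ::= q | p P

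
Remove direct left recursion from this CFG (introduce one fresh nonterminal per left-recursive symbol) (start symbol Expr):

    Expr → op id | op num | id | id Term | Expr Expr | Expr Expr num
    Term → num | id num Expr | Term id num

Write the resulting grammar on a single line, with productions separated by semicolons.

Expr → op id Expr1 | op num Expr1 | id Expr1 | id Term Expr1; Term → num Term1 | id num Expr Term1; Expr1 → Expr Expr1 | Expr num Expr1 | epsilon; Term1 → id num Term1 | epsilon

Directly left-recursive nonterminals: Expr, Term.
For Expr: α = {Expr, Expr num}, β = {op id, op num, id, id Term}. Rewrite as Expr → β Expr1 and Expr1 → α Expr1 | ε.
For Term: α = {id num}, β = {num, id num Expr}. Rewrite as Term → β Term1 and Term1 → α Term1 | ε.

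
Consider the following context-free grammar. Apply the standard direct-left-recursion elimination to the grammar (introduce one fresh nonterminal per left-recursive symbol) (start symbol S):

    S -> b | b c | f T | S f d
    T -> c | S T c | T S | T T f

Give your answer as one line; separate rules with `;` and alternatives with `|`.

S -> b S' | b c S' | f T S'; T -> c T' | S T c T'; S' -> f d S' | ε; T' -> S T' | T f T' | ε

Directly left-recursive nonterminals: S, T.
For S: α = {f d}, β = {b, b c, f T}. Rewrite as S → β S' and S' → α S' | ε.
For T: α = {S, T f}, β = {c, S T c}. Rewrite as T → β T' and T' → α T' | ε.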